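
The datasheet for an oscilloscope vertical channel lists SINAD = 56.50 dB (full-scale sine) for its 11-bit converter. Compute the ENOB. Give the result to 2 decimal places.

9.09 bits

ENOB = (56.50 − 1.76)/6.02 = 9.0930 bits.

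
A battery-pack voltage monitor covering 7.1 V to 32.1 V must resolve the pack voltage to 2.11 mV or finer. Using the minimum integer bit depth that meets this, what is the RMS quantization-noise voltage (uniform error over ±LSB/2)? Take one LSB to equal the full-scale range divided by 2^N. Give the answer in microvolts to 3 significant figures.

Full-scale range = 32.1 V − (7.1 V) = 25 V.
Need 2^N ≥ 25 V / 2.11 mV = 11850 → N_min = 14.
LSB = 25 V / 2^14 = 1.5259 mV.
RMS noise = LSB/√12 = 440 µV.

440 µV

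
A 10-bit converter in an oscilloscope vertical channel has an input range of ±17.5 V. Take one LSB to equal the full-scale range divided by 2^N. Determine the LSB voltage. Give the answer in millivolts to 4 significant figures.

The full-scale span is 17.5 − (-17.5) = 35 V.
2^10 = 1024 levels.
Step size = 35/1024 V = 34.18 mV.

34.18 mV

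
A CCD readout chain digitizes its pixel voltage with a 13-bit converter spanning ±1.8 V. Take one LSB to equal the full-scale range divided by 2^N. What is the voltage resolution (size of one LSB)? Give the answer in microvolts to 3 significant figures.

439 µV

Range = 1.8 − (-1.8) = 3.6 V.
There are 2^13 = 8192 steps.
LSB = 3.6 V / 2^13 = 439 µV.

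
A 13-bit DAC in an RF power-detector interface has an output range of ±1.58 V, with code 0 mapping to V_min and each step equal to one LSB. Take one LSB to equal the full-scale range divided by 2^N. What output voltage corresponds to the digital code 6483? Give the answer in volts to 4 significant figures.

0.9208 V

Range = 1.58 − (-1.58) = 3.16 V. LSB = 3.16 V / 2^13.
V_out = -1.58 + 6483 × (3.16/8192) V
      = -1.58 + 2.50077 = 0.920767 V.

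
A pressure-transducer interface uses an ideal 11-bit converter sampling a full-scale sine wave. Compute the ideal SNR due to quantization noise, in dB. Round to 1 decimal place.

6.02(11) + 1.76 = 66.22 + 1.76 = 67.98 dB.

68.0 dB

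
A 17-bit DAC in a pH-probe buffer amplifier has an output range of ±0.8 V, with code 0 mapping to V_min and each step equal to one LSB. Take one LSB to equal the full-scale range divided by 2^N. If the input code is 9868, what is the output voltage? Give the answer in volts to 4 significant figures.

-0.6795 V

Range = 0.8 − (-0.8) = 1.6 V. LSB = 1.6 V / 2^17.
V_out = -0.8 + 9868 × (1.6/131072) V
      = -0.8 + 0.120459 = -0.679541 V.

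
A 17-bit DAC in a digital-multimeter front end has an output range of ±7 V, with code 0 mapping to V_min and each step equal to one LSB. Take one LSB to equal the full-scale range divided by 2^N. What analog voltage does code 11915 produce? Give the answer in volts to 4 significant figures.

-5.727 V

Range = 7 − (-7) = 14 V. LSB = 14 V / 2^17.
Output = V_min + (11915/131072) × range = -7 + 0.0909042 × 14 V
      = -7 V + 1.27266 V = -5.72734 V.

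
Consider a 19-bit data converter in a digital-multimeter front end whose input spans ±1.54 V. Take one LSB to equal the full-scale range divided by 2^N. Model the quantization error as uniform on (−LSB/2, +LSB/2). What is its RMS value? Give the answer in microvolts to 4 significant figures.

Range = 1.54 − (-1.54) = 3.08 V.
LSB = 3.08 V / 2^19 = 5.87463 µV.
V_rms = LSB/√12 = 5.87463 µV / √12 = 1.696 µV.

1.696 µV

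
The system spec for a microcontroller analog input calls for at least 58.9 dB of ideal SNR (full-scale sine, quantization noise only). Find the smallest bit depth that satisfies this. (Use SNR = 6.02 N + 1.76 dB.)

Required N = ⌈(58.9 − 1.76)/6.02⌉ = ⌈9.492⌉ = 10.

10 bits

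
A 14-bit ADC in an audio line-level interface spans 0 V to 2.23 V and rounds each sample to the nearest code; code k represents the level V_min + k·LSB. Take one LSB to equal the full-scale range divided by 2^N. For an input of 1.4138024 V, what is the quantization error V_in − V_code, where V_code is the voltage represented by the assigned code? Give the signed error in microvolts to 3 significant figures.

Range is 2.23 V. LSB = 2.23 V / 2^14 ≈ 136.1 µV.
(V_in − V_min)/LSB = (1.4138024 − (0)) × 16384/2.23 = 10387.3267 → nearest code k = 10387.
Reconstructed level: 0 + 10387 × 2.23/16384 V = 1.4137579346 V.
e = 1.4138024 − (1.4137579346) = +44.5 µV.

+44.5 µV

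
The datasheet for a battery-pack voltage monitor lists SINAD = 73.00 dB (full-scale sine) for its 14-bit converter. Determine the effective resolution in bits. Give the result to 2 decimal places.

11.83 bits

Inverting SNR = 6.02 N + 1.76: N_eff = (73.00 − 1.76)/6.02 = 11.8339.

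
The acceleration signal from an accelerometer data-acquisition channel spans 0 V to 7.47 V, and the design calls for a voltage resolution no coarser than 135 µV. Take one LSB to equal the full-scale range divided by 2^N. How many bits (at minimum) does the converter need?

16 bits

Full-scale range = 7.47 V.
Need 2^N ≥ 7.47 V / 135 µV = 55330 → N_min = 16.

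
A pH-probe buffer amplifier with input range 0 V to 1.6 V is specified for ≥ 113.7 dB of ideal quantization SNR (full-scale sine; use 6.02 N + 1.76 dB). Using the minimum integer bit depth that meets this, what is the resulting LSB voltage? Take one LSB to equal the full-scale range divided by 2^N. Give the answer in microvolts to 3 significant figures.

Span = 1.6 V.
Solving 6.02 N ≥ 113.7 − 1.76: N ≥ 18.595. Round up → N = 19.
One LSB is 1.6 V / 524288 = 3.05 µV.

3.05 µV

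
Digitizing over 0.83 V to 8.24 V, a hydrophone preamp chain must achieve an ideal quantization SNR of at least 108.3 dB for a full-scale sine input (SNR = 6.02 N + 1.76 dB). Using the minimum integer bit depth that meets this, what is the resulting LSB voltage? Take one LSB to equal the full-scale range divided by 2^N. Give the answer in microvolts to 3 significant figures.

28.3 µV

Span: 8.24 V − (0.83 V) = 7.41 V.
Required N = ⌈(108.3 − 1.76)/6.02⌉ = ⌈17.698⌉ = 18.
One LSB is 7.41 V / 262144 = 28.3 µV.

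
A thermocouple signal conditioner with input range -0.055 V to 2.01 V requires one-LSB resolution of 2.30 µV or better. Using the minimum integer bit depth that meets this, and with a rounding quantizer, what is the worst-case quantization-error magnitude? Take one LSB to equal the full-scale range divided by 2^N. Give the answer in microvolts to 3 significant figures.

Range = 2.01 − (-0.055) = 2.065 V.
Required number of levels: 2.065/2.30 µV = 897830; smallest N with 2^N ≥ that is 20.
LSB = 2.065 V / 2^20 = 1.9693 µV.
|e|_max = LSB/2 = 0.985 µV.

0.985 µV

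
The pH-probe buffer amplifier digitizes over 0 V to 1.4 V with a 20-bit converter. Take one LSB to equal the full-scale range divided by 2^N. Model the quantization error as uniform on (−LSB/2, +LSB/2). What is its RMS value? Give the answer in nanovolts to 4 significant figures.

385.4 nV

Range is 1.4 V.
LSB = 1.4 V ÷ 2^20 = 1.4/1048576 V = 1.33514 µV.
RMS of a uniform error over width LSB is LSB/√12 = 385.4 nV.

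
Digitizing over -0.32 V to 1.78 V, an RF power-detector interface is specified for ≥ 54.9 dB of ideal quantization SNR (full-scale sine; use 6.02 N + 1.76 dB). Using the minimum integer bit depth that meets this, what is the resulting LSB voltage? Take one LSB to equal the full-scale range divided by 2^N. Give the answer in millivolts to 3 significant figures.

Full-scale range = 1.78 V − (-0.32 V) = 2.1 V.
N ≥ (54.9 − 1.76)/6.02 = 8.827 → N_min = 9.
LSB = 2.1 V ÷ 2^9 = 2.1/512 V = 4.10 mV.

4.10 mV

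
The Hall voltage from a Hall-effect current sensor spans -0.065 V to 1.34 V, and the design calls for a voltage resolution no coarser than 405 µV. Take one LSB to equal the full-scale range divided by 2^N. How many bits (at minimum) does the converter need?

Range = 1.34 − (-0.065) = 1.405 V.
Need 2^N ≥ 1.405 V / 405 µV = 3469 → N_min = 12.

12 bits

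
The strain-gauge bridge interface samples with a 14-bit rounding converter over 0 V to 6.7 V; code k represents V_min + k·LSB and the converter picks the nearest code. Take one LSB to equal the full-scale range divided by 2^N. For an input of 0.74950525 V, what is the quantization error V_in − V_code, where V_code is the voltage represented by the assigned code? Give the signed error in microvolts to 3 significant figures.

Span = 6.7 V. LSB = 6.7 V / 2^14 ≈ 408.9 µV.
(V_in − V_min)/LSB = (0.74950525 − (0)) × 16384/6.7 = 1832.8200 → nearest code k = 1833.
V_code = 0 + (1833/16384) × 6.7 = 0.74957885742 V.
V_in − V_code = 0.74950525 − (0.74957885742) = −73.6 µV.

−73.6 µV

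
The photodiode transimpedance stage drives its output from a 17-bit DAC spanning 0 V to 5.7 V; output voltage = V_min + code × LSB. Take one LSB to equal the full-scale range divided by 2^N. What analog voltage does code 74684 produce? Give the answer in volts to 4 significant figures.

3.248 V

Range is 5.7 V. LSB = 5.7 V / 2^17.
V_out = 0 + 74684 × (5.7/131072) V
      = 0 + 3.24782 = 3.24782 V.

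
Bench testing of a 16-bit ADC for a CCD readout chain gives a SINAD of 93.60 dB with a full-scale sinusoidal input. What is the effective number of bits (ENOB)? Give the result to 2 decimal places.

ENOB = (93.60 − 1.76)/6.02 = 15.2558 bits.

15.26 bits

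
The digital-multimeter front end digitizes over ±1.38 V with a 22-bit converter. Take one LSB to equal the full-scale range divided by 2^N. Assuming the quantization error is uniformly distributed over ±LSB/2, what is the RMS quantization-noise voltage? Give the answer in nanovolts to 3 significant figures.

190 nV

Span: 1.38 V − (-1.38 V) = 2.76 V.
Step size = 2.76/4194304 V = 0.65804 µV.
σ_q = LSB/√12 = 0.65804 µV/3.4641 = 190 nV.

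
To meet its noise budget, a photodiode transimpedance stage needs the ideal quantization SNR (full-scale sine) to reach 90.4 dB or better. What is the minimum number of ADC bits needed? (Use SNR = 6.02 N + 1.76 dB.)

15 bits

N ≥ (90.4 − 1.76)/6.02 = 14.724 → N_min = 15.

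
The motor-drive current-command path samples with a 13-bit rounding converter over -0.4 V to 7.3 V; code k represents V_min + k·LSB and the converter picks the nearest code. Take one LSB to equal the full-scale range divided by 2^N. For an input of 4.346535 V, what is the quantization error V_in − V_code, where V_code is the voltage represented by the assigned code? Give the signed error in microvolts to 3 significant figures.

−169 µV

Span: 7.3 V − (-0.4 V) = 7.7 V. LSB = 7.7 V / 2^13 ≈ 0.9399 mV.
(4.346535 − (-0.4)) / LSB = 4.746535 × 8192/7.7 = 5049.8201. Nearest integer: k = 5050.
V_code = V_min + k × range/2^13 = -0.4 + 5050 × 7.7/8192 = 4.346704102 V.
V_in − V_code = 4.346535 − (4.346704102) = −169 µV.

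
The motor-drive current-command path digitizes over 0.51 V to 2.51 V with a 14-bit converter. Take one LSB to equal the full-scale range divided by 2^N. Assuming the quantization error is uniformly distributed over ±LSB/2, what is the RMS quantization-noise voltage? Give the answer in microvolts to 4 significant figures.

Span: 2.51 V − (0.51 V) = 2 V.
LSB = 2 V ÷ 2^14 = 2/16384 V = 122.070 µV.
For a uniform distribution on [−LSB/2, +LSB/2], V_rms = LSB/√12 = 122.070 µV/3.4641 = 35.24 µV.

35.24 µV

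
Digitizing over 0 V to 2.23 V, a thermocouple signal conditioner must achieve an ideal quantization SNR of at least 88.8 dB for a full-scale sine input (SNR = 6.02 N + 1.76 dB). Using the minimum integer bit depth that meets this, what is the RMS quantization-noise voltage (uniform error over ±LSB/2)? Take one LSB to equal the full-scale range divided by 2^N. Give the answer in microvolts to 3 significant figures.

Range is 2.23 V.
Required N = ⌈(88.8 − 1.76)/6.02⌉ = ⌈14.458⌉ = 15.
LSB = 2.23 V ÷ 2^15 = 2.23/32768 V = 68.054 µV.
σ_q = LSB/√12 = 68.054 µV/3.4641 = 19.6 µV.

19.6 µV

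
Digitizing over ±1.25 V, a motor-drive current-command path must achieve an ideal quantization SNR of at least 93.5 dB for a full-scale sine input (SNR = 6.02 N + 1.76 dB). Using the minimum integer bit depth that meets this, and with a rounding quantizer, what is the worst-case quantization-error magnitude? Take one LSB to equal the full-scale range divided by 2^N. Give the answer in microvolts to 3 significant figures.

Full-scale range = 1.25 V − (-1.25 V) = 2.5 V.
Required N = ⌈(93.5 − 1.76)/6.02⌉ = ⌈15.239⌉ = 16.
LSB = 2.5 V / 2^16 = 38.147 µV.
Max error for round-to-nearest is LSB/2 = 19.1 µV.

19.1 µV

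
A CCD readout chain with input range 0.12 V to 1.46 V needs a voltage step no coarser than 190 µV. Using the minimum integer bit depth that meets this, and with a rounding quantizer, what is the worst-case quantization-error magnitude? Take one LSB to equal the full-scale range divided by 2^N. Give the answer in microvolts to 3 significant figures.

Full-scale range = 1.46 V − (0.12 V) = 1.34 V.
Required number of levels: 1.34/190 µV = 7052.6; smallest N with 2^N ≥ that is 13.
LSB = 1.34 V ÷ 2^13 = 1.34/8192 V = 163.57 µV.
Max error for round-to-nearest is LSB/2 = 81.8 µV.

81.8 µV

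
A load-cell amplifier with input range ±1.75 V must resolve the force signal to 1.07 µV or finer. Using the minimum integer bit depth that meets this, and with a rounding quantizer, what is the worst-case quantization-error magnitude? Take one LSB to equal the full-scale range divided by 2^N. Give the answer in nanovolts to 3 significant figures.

Full-scale range = 1.75 V − (-1.75 V) = 3.5 V.
Need 2^N ≥ 3.5 V / 1.07 µV = 3.271e6 → N_min = 22.
One LSB is 3.5 V / 4194304 = 0.83447 µV.
|e|_max = LSB/2 = 417 nV.

417 nV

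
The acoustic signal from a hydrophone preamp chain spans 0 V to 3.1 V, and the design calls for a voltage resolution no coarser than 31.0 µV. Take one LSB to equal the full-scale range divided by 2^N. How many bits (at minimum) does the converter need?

Span = 3.1 V.
Required number of levels: 3.1/31.0 µV = 100000; smallest N with 2^N ≥ that is 17.

17 bits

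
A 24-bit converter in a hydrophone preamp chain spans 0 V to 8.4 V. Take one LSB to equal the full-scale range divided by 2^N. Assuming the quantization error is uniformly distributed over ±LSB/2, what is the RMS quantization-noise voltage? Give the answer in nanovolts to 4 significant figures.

V_FS = 8.4 V.
Step size = 8.4/16777216 V = 0.500679 µV.
For a uniform distribution on [−LSB/2, +LSB/2], V_rms = LSB/√12 = 0.500679 µV/3.4641 = 144.5 nV.

144.5 nV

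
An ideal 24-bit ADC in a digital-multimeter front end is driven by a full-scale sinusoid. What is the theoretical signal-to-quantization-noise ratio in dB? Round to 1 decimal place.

6.02(24) + 1.76 = 144.48 + 1.76 = 146.24 dB.

146.2 dB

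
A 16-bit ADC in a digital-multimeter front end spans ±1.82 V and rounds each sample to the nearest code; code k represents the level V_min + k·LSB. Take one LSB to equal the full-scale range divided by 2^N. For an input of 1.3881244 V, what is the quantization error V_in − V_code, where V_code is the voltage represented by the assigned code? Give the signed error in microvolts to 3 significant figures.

Full-scale range = 1.82 V − (-1.82 V) = 3.64 V. LSB = 3.64 V / 2^16 ≈ 55.54 µV.
Position in LSBs: (1.3881244 − (-1.82)) × 65536/3.64 = 57760.3408; rounding gives k = 57760.
Reconstructed level: -1.82 + 57760 × 3.64/65536 V = 1.3881054688 V.
Error = V_in − V_code = 1.3881244 − (1.3881054688) = +18.9 µV.

+18.9 µV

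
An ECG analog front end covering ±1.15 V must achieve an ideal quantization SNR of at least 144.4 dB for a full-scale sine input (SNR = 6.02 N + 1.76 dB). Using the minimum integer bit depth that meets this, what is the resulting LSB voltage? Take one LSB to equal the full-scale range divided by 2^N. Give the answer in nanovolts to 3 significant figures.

137 nV

Full-scale range = 1.15 V − (-1.15 V) = 2.3 V.
Solving 6.02 N ≥ 144.4 − 1.76: N ≥ 23.694. Round up → N = 24.
LSB = 2.3 V / 2^24 = 137 nV.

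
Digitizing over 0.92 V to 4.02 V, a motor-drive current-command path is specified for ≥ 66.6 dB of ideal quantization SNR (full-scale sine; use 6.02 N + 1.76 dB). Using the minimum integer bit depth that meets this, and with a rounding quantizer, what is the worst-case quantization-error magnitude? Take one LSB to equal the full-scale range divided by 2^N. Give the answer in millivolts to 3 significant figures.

Full-scale range = 4.02 V − (0.92 V) = 3.1 V.
Solving 6.02 N ≥ 66.6 − 1.76: N ≥ 10.771. Round up → N = 11.
LSB = 3.1 V / 2^11 = 1.5137 mV.
Max error for round-to-nearest is LSB/2 = 0.757 mV.

0.757 mV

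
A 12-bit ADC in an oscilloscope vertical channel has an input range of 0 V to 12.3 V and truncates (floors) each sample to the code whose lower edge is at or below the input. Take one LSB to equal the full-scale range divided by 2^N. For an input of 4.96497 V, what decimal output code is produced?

1653

Range is 12.3 V. LSB = 12.3 V / 2^12 ≈ 3.003 mV.
code = ⌊(V_in − V_min)/LSB⌋ = ⌊(V_in − V_min) × 2^12 / range⌋
     = ⌊(4.96497 − (0)) × 4096 / 12.3⌋ = ⌊4.96497 × 4096/12.3⌋
     = ⌊1653.375⌋ = 1653.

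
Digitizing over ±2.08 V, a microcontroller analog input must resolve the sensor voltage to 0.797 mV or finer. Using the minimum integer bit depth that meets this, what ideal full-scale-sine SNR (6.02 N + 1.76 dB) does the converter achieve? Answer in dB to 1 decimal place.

80.0 dB

Full-scale range = 2.08 V − (-2.08 V) = 4.16 V.
Required number of levels: 4.16/0.797 mV = 5219.6; smallest N with 2^N ≥ that is 13.
SNR = 6.02 × 13 + 1.76 = 80.02 dB.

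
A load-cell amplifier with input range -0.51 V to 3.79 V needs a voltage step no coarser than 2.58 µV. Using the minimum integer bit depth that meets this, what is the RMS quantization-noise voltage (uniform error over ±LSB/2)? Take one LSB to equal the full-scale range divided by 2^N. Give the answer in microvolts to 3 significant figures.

Span: 3.79 V − (-0.51 V) = 4.3 V.
Required number of levels: 4.3/2.58 µV = 1.6667e6; smallest N with 2^N ≥ that is 21.
LSB = 4.3 V ÷ 2^21 = 4.3/2097152 V = 2.0504 µV.
V_rms = LSB/√12 = 0.592 µV.

0.592 µV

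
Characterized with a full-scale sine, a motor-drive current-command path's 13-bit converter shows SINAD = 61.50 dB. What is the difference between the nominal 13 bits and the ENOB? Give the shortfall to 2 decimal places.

N_eff = (61.50 − 1.76)/6.02 = 9.9236 bits.
Lost resolution: 13 − 9.9236 = 3.0764 bits.

3.08 bits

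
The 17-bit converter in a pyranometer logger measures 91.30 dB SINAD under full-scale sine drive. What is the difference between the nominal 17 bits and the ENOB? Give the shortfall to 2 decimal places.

2.13 bits

N_eff = (91.30 − 1.76)/6.02 = 14.8738 bits.
Lost resolution: 17 − 14.8738 = 2.1262 bits.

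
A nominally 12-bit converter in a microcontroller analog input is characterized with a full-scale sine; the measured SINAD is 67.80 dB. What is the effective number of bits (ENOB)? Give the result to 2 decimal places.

Inverting SNR = 6.02 N + 1.76: N_eff = (67.80 − 1.76)/6.02 = 10.9701.

10.97 bits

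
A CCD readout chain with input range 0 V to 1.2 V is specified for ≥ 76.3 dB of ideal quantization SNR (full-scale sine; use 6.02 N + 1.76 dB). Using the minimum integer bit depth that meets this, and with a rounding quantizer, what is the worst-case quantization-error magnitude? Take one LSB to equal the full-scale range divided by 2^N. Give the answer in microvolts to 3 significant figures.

73.2 µV

V_FS = 1.2 V.
6.02 N + 1.76 ≥ 76.3 gives N ≥ 12.382, so the minimum integer is 13.
LSB = 1.2 V ÷ 2^13 = 1.2/8192 V = 146.48 µV.
|e|_max = LSB/2 = 73.2 µV.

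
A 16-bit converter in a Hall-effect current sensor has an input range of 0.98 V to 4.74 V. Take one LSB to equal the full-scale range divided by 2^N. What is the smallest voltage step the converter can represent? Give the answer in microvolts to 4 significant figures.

Span: 4.74 V − (0.98 V) = 3.76 V.
Number of codes = 2^16 = 65536.
One LSB is 3.76 V / 65536 = 57.37 µV.

57.37 µV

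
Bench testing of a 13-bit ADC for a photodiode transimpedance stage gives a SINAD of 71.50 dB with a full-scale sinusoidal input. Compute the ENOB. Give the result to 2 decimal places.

11.58 bits

ENOB = (71.50 − 1.76)/6.02 = 11.5847 bits.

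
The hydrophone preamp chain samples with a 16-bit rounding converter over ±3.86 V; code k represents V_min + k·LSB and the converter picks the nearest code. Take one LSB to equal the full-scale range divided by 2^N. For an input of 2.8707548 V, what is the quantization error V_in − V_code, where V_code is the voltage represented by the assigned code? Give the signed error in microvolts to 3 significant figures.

+21.2 µV

Span: 3.86 V − (-3.86 V) = 7.72 V. LSB = 7.72 V / 2^16 ≈ 117.8 µV.
(2.8707548 − (-3.86)) / LSB = 6.7307548 × 65536/7.72 = 57138.1796. Nearest integer: k = 57138.
Reconstructed level: -3.86 + 57138 × 7.72/65536 V = 2.8707336426 V.
e = 2.8707548 − (2.8707336426) = +21.2 µV.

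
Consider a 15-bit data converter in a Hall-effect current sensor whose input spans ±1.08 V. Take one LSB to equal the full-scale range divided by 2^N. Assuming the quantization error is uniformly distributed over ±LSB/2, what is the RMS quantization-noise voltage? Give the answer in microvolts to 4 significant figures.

The full-scale span is 1.08 − (-1.08) = 2.16 V.
LSB = 2.16 V ÷ 2^15 = 2.16/32768 V = 65.9180 µV.
RMS of a uniform error over width LSB is LSB/√12 = 19.03 µV.

19.03 µV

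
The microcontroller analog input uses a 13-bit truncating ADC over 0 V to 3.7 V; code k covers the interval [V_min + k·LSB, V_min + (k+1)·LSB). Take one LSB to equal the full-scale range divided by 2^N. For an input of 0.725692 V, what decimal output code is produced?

1606

Full-scale range = 3.7 V. LSB = 3.7 V / 2^13 ≈ 451.7 µV.
V_in − V_min = 0.725692 − (0) = 0.725692 V.
Divide by LSB: 0.725692 × 8192/3.7 = 1606.7213.
Truncating gives code 1606.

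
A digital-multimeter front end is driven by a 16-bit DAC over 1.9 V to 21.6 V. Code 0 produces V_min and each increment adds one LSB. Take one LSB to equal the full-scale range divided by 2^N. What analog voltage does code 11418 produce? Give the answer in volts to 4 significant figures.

Full-scale range = 21.6 V − (1.9 V) = 19.7 V. LSB = 19.7 V / 2^16.
Output = V_min + (11418/65536) × range = 1.9 + 0.174225 × 19.7 V
      = 1.9 V + 3.43223 V = 5.33223 V.

5.332 V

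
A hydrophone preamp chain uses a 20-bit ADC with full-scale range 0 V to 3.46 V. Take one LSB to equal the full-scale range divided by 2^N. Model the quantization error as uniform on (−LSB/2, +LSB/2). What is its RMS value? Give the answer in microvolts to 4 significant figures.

0.9525 µV

Range is 3.46 V.
LSB = 3.46 V ÷ 2^20 = 3.46/1048576 V = 3.29971 µV.
RMS of a uniform error over width LSB is LSB/√12 = 0.9525 µV.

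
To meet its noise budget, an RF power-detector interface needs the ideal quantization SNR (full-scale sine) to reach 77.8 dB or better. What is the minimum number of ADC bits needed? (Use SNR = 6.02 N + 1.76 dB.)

Solving 6.02 N ≥ 77.8 − 1.76: N ≥ 12.631. Round up → N = 13.

13 bits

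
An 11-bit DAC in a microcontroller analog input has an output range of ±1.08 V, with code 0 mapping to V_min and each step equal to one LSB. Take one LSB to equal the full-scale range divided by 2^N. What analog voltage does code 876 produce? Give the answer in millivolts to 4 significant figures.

Range = 1.08 − (-1.08) = 2.16 V. LSB = 2.16 V / 2^11.
V_out = V_min + code × LSB = -1.08 V + 876 × 2.16 V / 2048
      = -1.08 + 0.923906 = -0.156094 V.

-156.1 mV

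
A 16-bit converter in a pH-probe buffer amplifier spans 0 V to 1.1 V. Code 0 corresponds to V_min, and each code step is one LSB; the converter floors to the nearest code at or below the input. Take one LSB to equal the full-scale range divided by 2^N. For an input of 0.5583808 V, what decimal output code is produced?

Span = 1.1 V. LSB = 1.1 V / 2^16 ≈ 16.78 µV.
V_in − V_min = 0.5583808 − (0) = 0.5583808 V.
Divide by LSB: 0.5583808 × 65536/1.1 = 33267.3128.
Truncating gives code 33267.

33267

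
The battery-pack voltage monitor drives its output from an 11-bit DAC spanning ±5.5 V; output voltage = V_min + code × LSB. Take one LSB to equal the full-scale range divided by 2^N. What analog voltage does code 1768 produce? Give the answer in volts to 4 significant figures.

3.996 V

Span: 5.5 V − (-5.5 V) = 11 V. LSB = 11 V / 2^11.
Output = V_min + (1768/2048) × range = -5.5 + 0.863281 × 11 V
      = -5.5 + 9.49609 = 3.99609 V.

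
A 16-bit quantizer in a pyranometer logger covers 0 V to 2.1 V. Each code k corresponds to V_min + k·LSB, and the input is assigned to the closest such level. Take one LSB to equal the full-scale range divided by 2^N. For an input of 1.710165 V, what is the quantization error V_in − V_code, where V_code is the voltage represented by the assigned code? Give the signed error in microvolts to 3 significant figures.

+5.70 µV

Span = 2.1 V. LSB = 2.1 V / 2^16 ≈ 32.04 µV.
Position in LSBs: (1.710165 − (0)) × 65536/2.1 = 53370.1778; rounding gives k = 53370.
Reconstructed level: 0 + 53370 × 2.1/65536 V = 1.7101593018 V.
Error = V_in − V_code = 1.710165 − (1.7101593018) = +5.70 µV.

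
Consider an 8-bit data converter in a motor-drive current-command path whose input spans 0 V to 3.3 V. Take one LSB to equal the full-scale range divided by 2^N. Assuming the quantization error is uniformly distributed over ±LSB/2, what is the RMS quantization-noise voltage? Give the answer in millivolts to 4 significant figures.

Range is 3.3 V.
LSB = 3.3 V ÷ 2^8 = 3.3/256 V = 12.8906 mV.
σ_q = LSB/√12 = 12.8906 mV/3.4641 = 3.721 mV.

3.721 mV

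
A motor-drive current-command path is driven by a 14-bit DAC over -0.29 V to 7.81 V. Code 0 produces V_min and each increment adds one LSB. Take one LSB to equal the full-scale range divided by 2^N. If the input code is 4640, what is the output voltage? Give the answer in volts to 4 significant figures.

Span: 7.81 V − (-0.29 V) = 8.1 V. LSB = 8.1 V / 2^14.
V_out = V_min + code × LSB = -0.29 V + 4640 × 8.1 V / 16384
      = -0.29 + 2.29395 = 2.00395 V.

2.004 V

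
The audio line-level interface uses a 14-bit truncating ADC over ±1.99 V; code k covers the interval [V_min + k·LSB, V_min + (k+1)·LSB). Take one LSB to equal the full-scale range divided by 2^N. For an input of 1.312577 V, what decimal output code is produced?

13595

The full-scale span is 1.99 − (-1.99) = 3.98 V. LSB = 3.98 V / 2^14 ≈ 242.9 µV.
V_in − V_min = 1.312577 − (-1.99) = 3.302577 V.
Divide by LSB: 3.302577 × 16384/3.98 = 13595.3321.
Truncating gives code 13595.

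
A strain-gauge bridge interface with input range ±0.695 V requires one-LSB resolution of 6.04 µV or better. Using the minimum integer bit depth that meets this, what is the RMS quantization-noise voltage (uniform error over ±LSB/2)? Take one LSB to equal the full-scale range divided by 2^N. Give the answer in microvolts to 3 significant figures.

Full-scale range = 0.695 V − (-0.695 V) = 1.39 V.
Levels needed ≥ 1.39/6.04 µV = 230100. 2^18 = 262144 suffices, so N_min = 18.
Step size = 1.39/262144 V = 5.3024 µV.
σ_q = LSB/√12 = 5.3024 µV/3.4641 = 1.53 µV.

1.53 µV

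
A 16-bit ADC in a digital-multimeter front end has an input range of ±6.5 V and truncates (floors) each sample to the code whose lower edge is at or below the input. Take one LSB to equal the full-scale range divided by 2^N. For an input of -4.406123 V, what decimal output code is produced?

10555

Range = 6.5 − (-6.5) = 13 V. LSB = 13 V / 2^16 ≈ 198.4 µV.
(V_in − V_min) × 2^16/range = (-4.406123 − (-6.5)) × 65536/13 = 10555.717.
Floor → code = 10555.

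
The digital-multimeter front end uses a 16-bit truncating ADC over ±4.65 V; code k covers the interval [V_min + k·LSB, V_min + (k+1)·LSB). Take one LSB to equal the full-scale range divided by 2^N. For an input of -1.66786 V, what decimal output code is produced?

21014

Span: 4.65 V − (-4.65 V) = 9.3 V. LSB = 9.3 V / 2^16 ≈ 141.9 µV.
code = ⌊(V_in − V_min)/LSB⌋ = ⌊(V_in − V_min) × 2^16 / range⌋
     = ⌊(-1.66786 − (-4.65)) × 65536 / 9.3⌋ = ⌊2.98214 × 65536/9.3⌋
     = ⌊21014.788⌋ = 21014.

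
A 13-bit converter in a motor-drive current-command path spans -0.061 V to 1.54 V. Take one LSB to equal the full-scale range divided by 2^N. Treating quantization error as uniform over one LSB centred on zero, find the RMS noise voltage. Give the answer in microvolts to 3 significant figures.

The full-scale span is 1.54 − (-0.061) = 1.601 V.
LSB = 1.601 V / 2^13 = 195.43 µV.
σ_q = LSB/√12 = 195.43 µV/3.4641 = 56.4 µV.

56.4 µV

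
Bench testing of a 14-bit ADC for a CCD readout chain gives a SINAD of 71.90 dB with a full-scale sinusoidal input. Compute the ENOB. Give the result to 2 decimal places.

11.65 bits

ENOB = (71.90 − 1.76)/6.02 = 11.6512 bits.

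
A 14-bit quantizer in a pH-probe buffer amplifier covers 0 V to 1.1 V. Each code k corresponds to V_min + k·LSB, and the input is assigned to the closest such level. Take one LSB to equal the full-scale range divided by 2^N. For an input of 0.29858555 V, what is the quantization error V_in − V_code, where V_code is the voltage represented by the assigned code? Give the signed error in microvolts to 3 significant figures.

+19.9 µV

Span = 1.1 V. LSB = 1.1 V / 2^14 ≈ 67.14 µV.
(0.29858555 − (0)) / LSB = 0.29858555 × 16384/1.1 = 4447.2960. Nearest integer: k = 4447.
V_code = 0 + (4447/16384) × 1.1 = 0.29856567383 V.
Error = V_in − V_code = 0.29858555 − (0.29856567383) = +19.9 µV.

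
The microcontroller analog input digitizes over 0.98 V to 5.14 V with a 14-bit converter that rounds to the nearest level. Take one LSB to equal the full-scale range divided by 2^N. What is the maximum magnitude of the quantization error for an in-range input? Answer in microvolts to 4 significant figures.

127.0 µV

Range = 5.14 − (0.98) = 4.16 V.
LSB = 4.16 V / 2^14 = 253.906 µV.
A rounding quantizer has |error| ≤ LSB/2 = 127.0 µV.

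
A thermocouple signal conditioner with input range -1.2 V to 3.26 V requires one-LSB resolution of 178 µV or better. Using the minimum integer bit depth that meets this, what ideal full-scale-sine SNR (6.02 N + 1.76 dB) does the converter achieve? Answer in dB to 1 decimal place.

92.1 dB

Full-scale range = 3.26 V − (-1.2 V) = 4.46 V.
Need 2^N ≥ 4.46 V / 178 µV = 25060 → N_min = 15.
Ideal SNR at N = 15: 6.02·15 + 1.76 = 92.1 dB.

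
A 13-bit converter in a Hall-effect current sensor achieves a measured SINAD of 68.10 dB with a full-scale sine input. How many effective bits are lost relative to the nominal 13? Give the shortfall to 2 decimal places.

1.98 bits

ENOB = (SINAD − 1.76)/6.02 = (68.10 − 1.76)/6.02 = 11.0199 bits.
Lost resolution: 13 − 11.0199 = 1.9801 bits.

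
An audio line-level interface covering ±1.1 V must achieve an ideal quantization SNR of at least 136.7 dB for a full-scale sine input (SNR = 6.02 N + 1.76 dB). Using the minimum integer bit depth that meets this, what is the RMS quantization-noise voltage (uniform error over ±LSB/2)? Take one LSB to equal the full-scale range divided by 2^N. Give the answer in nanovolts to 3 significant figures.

Full-scale range = 1.1 V − (-1.1 V) = 2.2 V.
6.02 N + 1.76 ≥ 136.7 gives N ≥ 22.415, so the minimum integer is 23.
Step size = 2.2/8388608 V = 262.26 nV.
V_rms = LSB/√12 = 75.7 nV.

75.7 nV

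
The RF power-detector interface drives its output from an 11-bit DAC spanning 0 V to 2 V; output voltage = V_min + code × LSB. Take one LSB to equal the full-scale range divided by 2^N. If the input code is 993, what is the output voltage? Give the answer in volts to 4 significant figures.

0.9697 V

Span = 2 V. LSB = 2 V / 2^11.
Output = V_min + (993/2048) × range = 0 + 0.484863 × 2 V
      = 0 + 0.969727 = 0.969727 V.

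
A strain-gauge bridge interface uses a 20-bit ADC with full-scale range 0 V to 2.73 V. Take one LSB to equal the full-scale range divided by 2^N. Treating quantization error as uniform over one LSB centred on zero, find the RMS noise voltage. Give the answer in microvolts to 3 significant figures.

0.752 µV

Full-scale range = 2.73 V.
LSB = 2.73 V ÷ 2^20 = 2.73/1048576 V = 2.6035 µV.
RMS of a uniform error over width LSB is LSB/√12 = 0.752 µV.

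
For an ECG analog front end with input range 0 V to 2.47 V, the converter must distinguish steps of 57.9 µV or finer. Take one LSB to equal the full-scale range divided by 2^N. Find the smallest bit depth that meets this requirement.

Range is 2.47 V.
2.47 V / 57.9 µV = 42660. Since 2^15 = 32768 and 2^16 = 65536, N = 16.

16 bits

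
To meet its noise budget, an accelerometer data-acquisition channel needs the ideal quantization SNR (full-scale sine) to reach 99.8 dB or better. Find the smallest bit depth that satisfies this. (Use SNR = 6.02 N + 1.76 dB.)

N ≥ (99.8 − 1.76)/6.02 = 16.286 → N_min = 17.

17 bits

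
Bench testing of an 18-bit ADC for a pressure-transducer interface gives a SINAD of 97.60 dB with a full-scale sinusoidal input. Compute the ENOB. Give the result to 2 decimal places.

15.92 bits

(97.60 − 1.76) / 6.02 = 95.84/6.02 = 15.9203 effective bits.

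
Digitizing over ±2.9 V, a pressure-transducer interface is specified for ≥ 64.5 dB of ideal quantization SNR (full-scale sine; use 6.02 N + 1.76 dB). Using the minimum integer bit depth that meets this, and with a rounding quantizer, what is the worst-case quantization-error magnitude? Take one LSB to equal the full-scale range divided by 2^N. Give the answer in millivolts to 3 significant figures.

Range = 2.9 − (-2.9) = 5.8 V.
Solving 6.02 N ≥ 64.5 − 1.76: N ≥ 10.422. Round up → N = 11.
LSB = 5.8 V ÷ 2^11 = 5.8/2048 V = 2.8320 mV.
Max error for round-to-nearest is LSB/2 = 1.42 mV.

1.42 mV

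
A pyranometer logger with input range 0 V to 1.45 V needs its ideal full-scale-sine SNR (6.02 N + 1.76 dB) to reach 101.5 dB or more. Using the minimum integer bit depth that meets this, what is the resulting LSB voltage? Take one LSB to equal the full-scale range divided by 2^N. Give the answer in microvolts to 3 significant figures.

11.1 µV

Range is 1.45 V.
6.02 N + 1.76 ≥ 101.5 gives N ≥ 16.568, so the minimum integer is 17.
One LSB is 1.45 V / 131072 = 11.1 µV.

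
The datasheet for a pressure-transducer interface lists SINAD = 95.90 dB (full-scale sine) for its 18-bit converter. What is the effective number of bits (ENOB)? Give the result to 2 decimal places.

15.64 bits

ENOB = (95.90 − 1.76)/6.02 = 15.6379 bits.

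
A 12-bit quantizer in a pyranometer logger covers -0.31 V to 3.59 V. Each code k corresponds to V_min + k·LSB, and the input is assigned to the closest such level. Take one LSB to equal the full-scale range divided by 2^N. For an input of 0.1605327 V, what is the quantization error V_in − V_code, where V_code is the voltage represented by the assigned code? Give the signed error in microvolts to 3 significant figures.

Span: 3.59 V − (-0.31 V) = 3.9 V. LSB = 3.9 V / 2^12 ≈ 0.9521 mV.
(V_in − V_min)/LSB = (0.1605327 − (-0.31)) × 4096/3.9 = 494.1800 → nearest code k = 494.
V_code = -0.31 + (494/4096) × 3.9 = 0.1603613281 V.
Error = V_in − V_code = 0.1605327 − (0.1603613281) = +171 µV.

+171 µV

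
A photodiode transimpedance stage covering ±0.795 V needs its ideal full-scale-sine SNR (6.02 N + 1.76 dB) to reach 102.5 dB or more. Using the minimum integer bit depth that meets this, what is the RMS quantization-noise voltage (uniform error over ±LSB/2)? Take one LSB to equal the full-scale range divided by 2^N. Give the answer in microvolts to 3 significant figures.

Full-scale range = 0.795 V − (-0.795 V) = 1.59 V.
N ≥ (102.5 − 1.76)/6.02 = 16.734 → N_min = 17.
LSB = 1.59 V ÷ 2^17 = 1.59/131072 V = 12.131 µV.
V_rms = LSB/√12 = 3.50 µV.

3.50 µV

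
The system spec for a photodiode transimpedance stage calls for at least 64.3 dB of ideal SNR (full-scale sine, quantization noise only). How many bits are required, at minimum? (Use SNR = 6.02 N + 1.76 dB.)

11 bits

6.02 N + 1.76 ≥ 64.3 gives N ≥ 10.389, so the minimum integer is 11.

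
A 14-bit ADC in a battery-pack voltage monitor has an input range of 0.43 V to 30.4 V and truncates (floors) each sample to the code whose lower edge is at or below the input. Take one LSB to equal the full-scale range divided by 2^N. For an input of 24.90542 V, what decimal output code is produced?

13380

Range = 30.4 − (0.43) = 29.97 V. LSB = 29.97 V / 2^14 ≈ 1.829 mV.
(V_in − V_min) × 2^14/range = (24.90542 − (0.43)) × 16384/29.97 = 13380.223.
Floor → code = 13380.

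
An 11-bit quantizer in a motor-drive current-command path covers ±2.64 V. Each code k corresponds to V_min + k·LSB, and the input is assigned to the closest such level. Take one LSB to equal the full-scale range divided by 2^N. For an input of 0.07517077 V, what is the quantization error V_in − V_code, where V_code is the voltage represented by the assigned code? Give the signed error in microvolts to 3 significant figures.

+405 µV

Full-scale range = 2.64 V − (-2.64 V) = 5.28 V. LSB = 5.28 V / 2^11 ≈ 2.578 mV.
(0.07517077 − (-2.64)) / LSB = 2.71517077 × 2048/5.28 = 1053.1571. Nearest integer: k = 1053.
Reconstructed level: -2.64 + 1053 × 5.28/2048 V = 0.07476562500 V.
e = 0.07517077 − (0.07476562500) = +405 µV.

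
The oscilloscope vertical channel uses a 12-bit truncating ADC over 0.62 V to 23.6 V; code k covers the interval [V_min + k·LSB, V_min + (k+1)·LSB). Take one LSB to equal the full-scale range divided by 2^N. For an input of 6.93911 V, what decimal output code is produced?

1126

Range = 23.6 − (0.62) = 22.98 V. LSB = 22.98 V / 2^12 ≈ 5.610 mV.
code = ⌊(V_in − V_min)/LSB⌋ = ⌊(V_in − V_min) × 2^12 / range⌋
     = ⌊(6.93911 − (0.62)) × 4096 / 22.98⌋ = ⌊6.31911 × 4096/22.98⌋
     = ⌊1126.330⌋ = 1126.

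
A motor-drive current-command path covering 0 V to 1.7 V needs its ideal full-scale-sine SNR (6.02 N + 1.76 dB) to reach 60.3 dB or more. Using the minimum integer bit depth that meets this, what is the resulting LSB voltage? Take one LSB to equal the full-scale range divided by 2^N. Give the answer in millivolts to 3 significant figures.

Span = 1.7 V.
6.02 N + 1.76 ≥ 60.3 gives N ≥ 9.724, so the minimum integer is 10.
One LSB is 1.7 V / 1024 = 1.66 mV.

1.66 mV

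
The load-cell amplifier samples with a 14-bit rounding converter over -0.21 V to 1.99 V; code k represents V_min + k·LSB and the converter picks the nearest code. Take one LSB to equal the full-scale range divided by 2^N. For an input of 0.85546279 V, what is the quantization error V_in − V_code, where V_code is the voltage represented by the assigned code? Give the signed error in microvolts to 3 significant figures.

−27.9 µV

The full-scale span is 1.99 − (-0.21) = 2.2 V. LSB = 2.2 V / 2^14 ≈ 134.3 µV.
(V_in − V_min)/LSB = (0.85546279 − (-0.21)) × 16384/2.2 = 7934.7920 → nearest code k = 7935.
Reconstructed level: -0.21 + 7935 × 2.2/16384 V = 0.85549072266 V.
Error = V_in − V_code = 0.85546279 − (0.85549072266) = −27.9 µV.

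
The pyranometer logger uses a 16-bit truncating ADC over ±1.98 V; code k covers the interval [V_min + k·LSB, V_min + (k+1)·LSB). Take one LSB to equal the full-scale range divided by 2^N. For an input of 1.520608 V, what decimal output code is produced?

57933

The full-scale span is 1.98 − (-1.98) = 3.96 V. LSB = 3.96 V / 2^16 ≈ 60.42 µV.
(V_in − V_min) × 2^16/range = (1.520608 − (-1.98)) × 65536/3.96 = 57933.294.
Floor → code = 57933.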